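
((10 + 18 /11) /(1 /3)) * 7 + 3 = 2721 /11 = 247.36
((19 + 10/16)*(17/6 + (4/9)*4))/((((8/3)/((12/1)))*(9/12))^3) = 39093/2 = 19546.50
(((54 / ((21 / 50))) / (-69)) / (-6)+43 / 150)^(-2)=583222500 / 208022929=2.80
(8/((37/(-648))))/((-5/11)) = 308.24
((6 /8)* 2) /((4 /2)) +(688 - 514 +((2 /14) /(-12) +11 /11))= 7381 /42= 175.74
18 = 18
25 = 25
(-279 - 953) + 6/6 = -1231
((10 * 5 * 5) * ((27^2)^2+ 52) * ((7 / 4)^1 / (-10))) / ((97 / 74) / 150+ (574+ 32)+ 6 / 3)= -258106288125 / 6748897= -38244.22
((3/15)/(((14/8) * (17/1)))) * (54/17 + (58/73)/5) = 0.02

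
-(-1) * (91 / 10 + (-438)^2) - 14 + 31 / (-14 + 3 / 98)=2626246899 / 13690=191836.88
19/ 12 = 1.58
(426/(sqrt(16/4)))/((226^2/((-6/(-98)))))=639/2502724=0.00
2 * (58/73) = 116/73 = 1.59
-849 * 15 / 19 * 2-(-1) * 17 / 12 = -305317 / 228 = -1339.11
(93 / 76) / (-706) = -93 / 53656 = -0.00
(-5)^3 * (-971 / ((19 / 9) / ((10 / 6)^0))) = 1092375 / 19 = 57493.42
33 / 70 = 0.47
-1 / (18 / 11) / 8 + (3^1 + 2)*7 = 5029 / 144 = 34.92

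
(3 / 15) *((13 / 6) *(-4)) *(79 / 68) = -1027 / 510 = -2.01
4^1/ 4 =1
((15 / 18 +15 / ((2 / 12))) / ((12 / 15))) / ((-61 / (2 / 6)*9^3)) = -2725 / 3201768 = -0.00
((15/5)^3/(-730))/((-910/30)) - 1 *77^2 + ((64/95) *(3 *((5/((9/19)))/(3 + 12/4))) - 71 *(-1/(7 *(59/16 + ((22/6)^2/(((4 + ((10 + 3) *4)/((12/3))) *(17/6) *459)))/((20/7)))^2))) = -5924.70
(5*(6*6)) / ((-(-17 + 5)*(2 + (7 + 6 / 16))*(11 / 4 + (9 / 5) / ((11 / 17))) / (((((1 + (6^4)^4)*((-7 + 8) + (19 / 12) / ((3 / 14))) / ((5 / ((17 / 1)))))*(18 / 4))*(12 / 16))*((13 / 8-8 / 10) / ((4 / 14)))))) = 55204158556606273137 / 243400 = 226804266871841.71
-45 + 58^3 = 195067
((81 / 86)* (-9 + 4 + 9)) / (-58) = -81 / 1247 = -0.06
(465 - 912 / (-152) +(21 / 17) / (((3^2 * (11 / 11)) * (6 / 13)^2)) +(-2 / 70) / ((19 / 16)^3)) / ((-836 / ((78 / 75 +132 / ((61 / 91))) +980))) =-186711084655817347 / 280962041283000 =-664.54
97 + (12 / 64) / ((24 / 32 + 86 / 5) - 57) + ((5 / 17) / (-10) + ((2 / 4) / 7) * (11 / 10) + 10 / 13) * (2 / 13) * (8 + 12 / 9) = 13216550843 / 134628780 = 98.17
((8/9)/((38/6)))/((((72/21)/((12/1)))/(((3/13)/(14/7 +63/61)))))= 1708/45695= 0.04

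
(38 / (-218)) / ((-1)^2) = -19 / 109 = -0.17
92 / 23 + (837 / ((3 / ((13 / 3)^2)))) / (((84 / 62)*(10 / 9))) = 487787 / 140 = 3484.19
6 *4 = 24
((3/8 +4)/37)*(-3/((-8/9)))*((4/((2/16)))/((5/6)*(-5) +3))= -405/37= -10.95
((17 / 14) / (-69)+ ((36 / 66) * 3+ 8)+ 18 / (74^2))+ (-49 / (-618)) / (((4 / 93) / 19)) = 267588835373 / 5993361528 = 44.65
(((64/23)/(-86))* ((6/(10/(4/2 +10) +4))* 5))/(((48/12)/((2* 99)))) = -285120/28681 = -9.94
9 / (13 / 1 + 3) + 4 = 73 / 16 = 4.56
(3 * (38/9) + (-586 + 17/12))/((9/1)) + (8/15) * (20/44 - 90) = -132229/1188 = -111.30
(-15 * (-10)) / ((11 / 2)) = 300 / 11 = 27.27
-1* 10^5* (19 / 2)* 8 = -7600000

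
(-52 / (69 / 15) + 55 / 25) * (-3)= 3141 / 115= 27.31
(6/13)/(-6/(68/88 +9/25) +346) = 1869/1379677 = 0.00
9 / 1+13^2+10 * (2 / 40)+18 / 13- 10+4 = 4521 / 26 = 173.88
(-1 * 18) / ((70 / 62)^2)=-17298 / 1225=-14.12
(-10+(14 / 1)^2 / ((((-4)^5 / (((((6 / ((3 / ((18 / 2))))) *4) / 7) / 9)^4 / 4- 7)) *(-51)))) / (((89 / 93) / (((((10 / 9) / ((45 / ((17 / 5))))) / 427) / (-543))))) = 66269971 / 17472599786880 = 0.00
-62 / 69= -0.90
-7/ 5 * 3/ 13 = -21/ 65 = -0.32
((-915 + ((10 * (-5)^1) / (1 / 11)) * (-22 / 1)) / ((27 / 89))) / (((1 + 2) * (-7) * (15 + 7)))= -995465 / 12474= -79.80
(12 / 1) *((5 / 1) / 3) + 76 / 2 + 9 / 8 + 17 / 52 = 6183 / 104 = 59.45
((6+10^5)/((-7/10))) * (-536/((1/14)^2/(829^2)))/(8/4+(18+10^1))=343824392492522.67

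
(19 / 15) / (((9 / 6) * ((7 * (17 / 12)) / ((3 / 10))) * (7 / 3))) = 228 / 20825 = 0.01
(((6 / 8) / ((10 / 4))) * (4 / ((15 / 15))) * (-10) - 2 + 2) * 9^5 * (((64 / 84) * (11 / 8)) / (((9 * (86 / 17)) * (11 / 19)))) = -8476812 / 301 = -28162.17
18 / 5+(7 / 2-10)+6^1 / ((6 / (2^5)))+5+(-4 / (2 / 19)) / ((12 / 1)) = 464 / 15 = 30.93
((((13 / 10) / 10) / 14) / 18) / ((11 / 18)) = 13 / 15400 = 0.00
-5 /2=-2.50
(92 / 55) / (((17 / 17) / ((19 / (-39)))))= -1748 / 2145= -0.81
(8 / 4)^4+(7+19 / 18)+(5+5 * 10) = 1423 / 18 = 79.06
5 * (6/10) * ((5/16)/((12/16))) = 5/4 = 1.25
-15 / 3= -5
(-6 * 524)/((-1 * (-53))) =-3144/53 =-59.32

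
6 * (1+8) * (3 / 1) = 162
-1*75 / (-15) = 5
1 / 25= 0.04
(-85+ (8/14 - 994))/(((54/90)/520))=-19627400/21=-934638.10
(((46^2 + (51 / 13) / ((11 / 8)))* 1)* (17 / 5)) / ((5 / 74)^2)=28206503632 / 17875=1577986.22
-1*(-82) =82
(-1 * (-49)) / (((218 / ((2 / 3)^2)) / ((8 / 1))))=784 / 981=0.80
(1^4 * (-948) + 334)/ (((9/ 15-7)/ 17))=26095/ 16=1630.94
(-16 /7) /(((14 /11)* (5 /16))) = -1408 /245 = -5.75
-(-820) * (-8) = -6560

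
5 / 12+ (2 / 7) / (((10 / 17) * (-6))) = 47 / 140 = 0.34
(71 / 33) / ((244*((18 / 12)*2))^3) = 71 / 12943364544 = 0.00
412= 412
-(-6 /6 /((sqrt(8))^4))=1 /64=0.02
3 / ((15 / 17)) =17 / 5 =3.40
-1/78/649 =-1/50622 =-0.00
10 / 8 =5 / 4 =1.25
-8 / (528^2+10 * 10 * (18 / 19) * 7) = -19 / 663687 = -0.00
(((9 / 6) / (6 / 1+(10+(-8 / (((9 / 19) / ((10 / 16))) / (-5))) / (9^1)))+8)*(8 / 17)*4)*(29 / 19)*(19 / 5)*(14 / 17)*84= 2227790208 / 365585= 6093.77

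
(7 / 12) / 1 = 7 / 12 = 0.58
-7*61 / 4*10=-2135 / 2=-1067.50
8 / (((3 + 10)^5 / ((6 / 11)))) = 48 / 4084223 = 0.00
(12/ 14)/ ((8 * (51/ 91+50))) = 39/ 18404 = 0.00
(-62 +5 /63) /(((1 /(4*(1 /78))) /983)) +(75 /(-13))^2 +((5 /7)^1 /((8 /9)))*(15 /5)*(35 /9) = -786713489 /255528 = -3078.78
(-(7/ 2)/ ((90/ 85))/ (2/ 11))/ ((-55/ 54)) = 357/ 20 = 17.85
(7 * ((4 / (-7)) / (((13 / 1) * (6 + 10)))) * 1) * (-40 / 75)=2 / 195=0.01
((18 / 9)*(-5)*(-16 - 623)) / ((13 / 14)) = 89460 / 13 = 6881.54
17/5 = 3.40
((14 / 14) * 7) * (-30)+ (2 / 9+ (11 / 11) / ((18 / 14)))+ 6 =-203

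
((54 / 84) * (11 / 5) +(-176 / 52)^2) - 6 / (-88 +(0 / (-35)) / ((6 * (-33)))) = 3367267 / 260260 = 12.94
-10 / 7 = -1.43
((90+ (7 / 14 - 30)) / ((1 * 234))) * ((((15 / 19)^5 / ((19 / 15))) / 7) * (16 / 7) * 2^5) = 19602000000 / 29968226197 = 0.65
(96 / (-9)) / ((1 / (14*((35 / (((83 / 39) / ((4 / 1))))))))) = -815360 / 83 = -9823.61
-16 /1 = -16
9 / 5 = 1.80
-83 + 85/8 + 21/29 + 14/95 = -1575937/22040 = -71.50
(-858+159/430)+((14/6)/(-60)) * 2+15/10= -856.21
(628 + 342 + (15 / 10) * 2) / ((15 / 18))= 5838 / 5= 1167.60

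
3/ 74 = 0.04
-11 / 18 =-0.61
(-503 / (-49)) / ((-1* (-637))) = 503 / 31213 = 0.02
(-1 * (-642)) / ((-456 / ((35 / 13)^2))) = -131075 / 12844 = -10.21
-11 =-11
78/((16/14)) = 273/4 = 68.25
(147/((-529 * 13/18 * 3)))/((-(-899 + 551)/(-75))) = 11025/398866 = 0.03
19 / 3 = 6.33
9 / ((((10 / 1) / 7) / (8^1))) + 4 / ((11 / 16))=3092 / 55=56.22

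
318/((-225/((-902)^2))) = -86242024/75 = -1149893.65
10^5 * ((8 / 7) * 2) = 1600000 / 7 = 228571.43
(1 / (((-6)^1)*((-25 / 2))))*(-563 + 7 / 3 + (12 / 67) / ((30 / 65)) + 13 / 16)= -1799243 / 241200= -7.46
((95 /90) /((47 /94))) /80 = 19 /720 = 0.03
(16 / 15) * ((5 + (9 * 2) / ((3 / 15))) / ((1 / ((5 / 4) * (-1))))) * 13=-4940 / 3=-1646.67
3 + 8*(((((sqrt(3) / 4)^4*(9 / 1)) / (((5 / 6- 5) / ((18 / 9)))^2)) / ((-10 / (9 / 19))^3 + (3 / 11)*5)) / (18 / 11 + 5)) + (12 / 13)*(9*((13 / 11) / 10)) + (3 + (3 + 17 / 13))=11113073911886377 / 984372450668750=11.29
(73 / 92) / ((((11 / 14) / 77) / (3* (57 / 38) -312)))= -2199855 / 92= -23911.47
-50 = -50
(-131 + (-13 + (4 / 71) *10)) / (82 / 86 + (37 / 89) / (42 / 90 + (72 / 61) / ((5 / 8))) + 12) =-4199466602 / 384413809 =-10.92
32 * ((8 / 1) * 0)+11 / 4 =11 / 4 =2.75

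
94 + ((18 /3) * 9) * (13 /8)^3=83383 /256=325.71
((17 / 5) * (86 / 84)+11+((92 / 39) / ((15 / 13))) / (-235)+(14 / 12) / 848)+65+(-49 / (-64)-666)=-147080305993 / 251092800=-585.76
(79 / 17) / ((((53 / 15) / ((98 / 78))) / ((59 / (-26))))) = -1141945 / 304538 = -3.75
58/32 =29/16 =1.81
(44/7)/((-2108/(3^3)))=-0.08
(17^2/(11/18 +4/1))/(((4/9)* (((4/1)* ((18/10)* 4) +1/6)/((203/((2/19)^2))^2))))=1885734732981015/1154032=1634040245.83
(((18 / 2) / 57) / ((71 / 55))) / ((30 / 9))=99 / 2698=0.04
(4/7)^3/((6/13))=416/1029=0.40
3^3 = 27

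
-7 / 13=-0.54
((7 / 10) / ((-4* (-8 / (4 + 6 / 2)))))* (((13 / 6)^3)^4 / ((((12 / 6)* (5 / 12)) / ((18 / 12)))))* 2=1141606171001569 / 193491763200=5900.02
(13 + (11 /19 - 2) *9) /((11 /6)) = 24 /209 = 0.11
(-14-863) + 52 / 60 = -13142 / 15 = -876.13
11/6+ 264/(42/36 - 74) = -4697/2622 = -1.79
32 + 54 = 86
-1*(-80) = 80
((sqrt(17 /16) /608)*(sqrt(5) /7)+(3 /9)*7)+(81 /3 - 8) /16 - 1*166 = -7799 /48+sqrt(85) /17024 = -162.48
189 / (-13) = -189 / 13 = -14.54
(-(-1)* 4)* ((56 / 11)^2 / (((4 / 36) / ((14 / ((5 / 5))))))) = 1580544 / 121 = 13062.35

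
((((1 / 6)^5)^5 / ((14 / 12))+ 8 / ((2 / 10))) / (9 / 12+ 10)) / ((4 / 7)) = 1326746774730052730881 / 203750397547829526528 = 6.51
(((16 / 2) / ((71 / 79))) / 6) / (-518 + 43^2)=316 / 283503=0.00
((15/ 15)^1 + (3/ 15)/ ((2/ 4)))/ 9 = 0.16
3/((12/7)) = 7/4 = 1.75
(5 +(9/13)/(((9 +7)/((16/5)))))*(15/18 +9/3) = 3841/195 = 19.70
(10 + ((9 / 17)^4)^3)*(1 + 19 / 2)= 122356600838515911 / 1165244474459522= 105.01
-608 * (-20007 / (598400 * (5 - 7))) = -10.16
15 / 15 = 1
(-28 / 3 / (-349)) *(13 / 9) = 364 / 9423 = 0.04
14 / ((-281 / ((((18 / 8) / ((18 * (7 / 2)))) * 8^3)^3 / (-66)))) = 2097152 / 454377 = 4.62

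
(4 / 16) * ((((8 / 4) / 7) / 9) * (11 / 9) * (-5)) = -55 / 1134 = -0.05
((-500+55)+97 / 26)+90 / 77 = -881081 / 2002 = -440.10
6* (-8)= -48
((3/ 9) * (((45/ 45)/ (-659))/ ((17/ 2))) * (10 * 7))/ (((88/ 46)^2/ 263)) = -4869445/ 16266756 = -0.30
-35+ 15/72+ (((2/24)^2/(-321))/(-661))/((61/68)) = -32422317671/931898952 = -34.79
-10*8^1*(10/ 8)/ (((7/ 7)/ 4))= -400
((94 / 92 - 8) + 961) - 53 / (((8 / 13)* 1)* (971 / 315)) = 165457535 / 178664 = 926.08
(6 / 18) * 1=1 / 3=0.33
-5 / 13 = -0.38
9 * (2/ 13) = 18/ 13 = 1.38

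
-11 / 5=-2.20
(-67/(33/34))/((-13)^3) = 0.03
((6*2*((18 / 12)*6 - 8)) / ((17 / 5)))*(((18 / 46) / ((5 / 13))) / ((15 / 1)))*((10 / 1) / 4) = 234 / 391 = 0.60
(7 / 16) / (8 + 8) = 7 / 256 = 0.03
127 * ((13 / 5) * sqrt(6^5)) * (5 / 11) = 59436 * sqrt(6) / 11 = 13235.26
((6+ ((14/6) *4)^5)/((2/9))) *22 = 189330086/27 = 7012225.41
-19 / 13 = -1.46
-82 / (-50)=41 / 25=1.64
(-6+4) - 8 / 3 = -14 / 3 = -4.67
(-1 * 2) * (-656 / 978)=656 / 489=1.34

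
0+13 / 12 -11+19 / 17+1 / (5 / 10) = -1387 / 204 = -6.80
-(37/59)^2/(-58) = 1369/201898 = 0.01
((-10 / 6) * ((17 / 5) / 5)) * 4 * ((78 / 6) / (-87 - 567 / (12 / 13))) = 208 / 2475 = 0.08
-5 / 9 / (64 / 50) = -0.43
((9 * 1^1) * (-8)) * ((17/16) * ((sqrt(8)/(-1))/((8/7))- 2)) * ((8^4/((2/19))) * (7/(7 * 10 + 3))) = 41674752/73 + 36465408 * sqrt(2)/73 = 1277323.65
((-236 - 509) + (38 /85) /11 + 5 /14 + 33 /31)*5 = -301720163 /81158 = -3717.69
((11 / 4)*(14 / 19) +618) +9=629.03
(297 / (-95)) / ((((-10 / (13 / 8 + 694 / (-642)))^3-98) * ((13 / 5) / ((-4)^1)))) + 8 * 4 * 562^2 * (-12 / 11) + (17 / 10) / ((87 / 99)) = -74722648747821953302461891 / 6777057400669594610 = -11025824.98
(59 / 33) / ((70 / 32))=944 / 1155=0.82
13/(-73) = -13/73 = -0.18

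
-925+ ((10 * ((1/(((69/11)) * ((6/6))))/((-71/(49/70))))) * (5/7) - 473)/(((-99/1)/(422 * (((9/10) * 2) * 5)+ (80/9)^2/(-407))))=25030827862867/1453547997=17220.50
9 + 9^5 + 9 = 59067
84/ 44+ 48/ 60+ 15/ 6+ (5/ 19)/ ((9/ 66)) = 44761/ 6270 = 7.14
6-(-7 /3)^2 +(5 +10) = 140 /9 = 15.56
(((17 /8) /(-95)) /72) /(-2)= 17 /109440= 0.00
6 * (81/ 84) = 81/ 14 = 5.79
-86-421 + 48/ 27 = -4547/ 9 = -505.22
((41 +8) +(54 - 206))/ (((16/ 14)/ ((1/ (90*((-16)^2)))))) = -721/ 184320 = -0.00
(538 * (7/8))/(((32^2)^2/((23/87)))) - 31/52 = -2827446455/4743757824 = -0.60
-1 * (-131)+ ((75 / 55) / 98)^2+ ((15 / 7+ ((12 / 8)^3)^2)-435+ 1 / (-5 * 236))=-1593223033001 / 5485036480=-290.47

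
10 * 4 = 40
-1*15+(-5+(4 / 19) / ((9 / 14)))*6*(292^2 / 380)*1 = -34144193 / 5415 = -6305.48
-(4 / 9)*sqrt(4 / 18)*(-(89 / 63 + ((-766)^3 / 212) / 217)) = -2046.63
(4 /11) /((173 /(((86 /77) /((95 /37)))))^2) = 40500496 /17616253545275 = 0.00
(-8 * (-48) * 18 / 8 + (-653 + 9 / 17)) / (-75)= -3596 / 1275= -2.82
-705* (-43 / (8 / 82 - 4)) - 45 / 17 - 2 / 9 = -38047247 / 4896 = -7771.09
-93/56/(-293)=93/16408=0.01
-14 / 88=-7 / 44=-0.16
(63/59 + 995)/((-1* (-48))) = 3673/177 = 20.75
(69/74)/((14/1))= 69/1036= 0.07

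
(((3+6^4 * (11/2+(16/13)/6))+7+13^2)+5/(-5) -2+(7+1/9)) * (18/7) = 1773008/91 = 19483.60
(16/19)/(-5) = -16/95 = -0.17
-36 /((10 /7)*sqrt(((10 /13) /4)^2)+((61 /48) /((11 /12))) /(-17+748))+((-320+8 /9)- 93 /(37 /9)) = -127223819759 /269613783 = -471.87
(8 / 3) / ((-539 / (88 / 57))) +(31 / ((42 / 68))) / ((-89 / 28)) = -11780984 / 745731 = -15.80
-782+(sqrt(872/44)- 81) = -863+sqrt(2398)/11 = -858.55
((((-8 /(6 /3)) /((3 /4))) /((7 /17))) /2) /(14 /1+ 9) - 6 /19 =-5482 /9177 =-0.60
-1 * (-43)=43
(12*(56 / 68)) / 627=56 / 3553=0.02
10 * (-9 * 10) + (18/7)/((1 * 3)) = -6294/7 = -899.14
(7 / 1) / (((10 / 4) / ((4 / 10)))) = 28 / 25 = 1.12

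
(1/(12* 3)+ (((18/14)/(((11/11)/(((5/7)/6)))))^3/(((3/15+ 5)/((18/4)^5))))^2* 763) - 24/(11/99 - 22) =192062642049230636278001/155315143519054331904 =1236.60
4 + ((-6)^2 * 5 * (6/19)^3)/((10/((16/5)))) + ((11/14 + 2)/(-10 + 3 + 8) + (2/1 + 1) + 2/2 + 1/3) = 18628501/1440390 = 12.93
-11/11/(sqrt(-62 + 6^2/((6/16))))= -sqrt(34)/34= -0.17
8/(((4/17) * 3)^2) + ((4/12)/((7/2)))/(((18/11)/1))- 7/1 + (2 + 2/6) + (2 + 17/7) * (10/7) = 47029/2646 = 17.77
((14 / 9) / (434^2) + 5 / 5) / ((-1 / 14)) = -121087 / 8649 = -14.00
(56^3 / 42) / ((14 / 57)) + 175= 17199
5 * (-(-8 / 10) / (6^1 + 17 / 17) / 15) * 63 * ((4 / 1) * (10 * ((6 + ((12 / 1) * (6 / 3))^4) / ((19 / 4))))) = 127404288 / 19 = 6705488.84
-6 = -6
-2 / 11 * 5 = -10 / 11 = -0.91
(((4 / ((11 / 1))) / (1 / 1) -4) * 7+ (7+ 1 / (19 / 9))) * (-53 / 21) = 199174 / 4389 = 45.38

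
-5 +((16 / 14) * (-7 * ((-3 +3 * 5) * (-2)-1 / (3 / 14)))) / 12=127 / 9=14.11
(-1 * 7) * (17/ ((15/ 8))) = -63.47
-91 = -91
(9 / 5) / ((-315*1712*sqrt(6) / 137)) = -137*sqrt(6) / 1797600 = -0.00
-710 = -710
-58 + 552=494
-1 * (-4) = 4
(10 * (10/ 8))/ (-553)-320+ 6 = -347309/ 1106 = -314.02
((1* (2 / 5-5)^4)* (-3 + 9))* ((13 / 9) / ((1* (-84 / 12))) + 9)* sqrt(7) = 310063828* sqrt(7) / 13125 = 62502.99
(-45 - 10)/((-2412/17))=935/2412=0.39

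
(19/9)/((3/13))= 247/27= 9.15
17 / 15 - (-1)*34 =527 / 15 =35.13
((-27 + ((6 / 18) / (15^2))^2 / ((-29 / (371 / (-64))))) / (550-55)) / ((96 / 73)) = -1666756412917 / 40184812800000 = -0.04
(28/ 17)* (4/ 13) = 112/ 221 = 0.51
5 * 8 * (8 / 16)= 20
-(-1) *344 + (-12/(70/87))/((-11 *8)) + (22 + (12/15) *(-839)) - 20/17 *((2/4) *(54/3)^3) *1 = -97798499/26180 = -3735.62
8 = 8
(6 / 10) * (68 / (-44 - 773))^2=13872 / 3337445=0.00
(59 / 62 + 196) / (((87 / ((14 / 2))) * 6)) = 85477 / 32364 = 2.64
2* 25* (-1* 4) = -200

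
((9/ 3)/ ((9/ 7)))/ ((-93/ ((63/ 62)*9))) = -441/ 1922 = -0.23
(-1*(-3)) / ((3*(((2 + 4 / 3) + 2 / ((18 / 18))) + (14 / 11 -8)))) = -33 / 46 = -0.72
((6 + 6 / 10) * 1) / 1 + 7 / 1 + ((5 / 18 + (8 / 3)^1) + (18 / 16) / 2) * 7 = 27467 / 720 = 38.15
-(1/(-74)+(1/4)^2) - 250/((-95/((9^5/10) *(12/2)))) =93235.21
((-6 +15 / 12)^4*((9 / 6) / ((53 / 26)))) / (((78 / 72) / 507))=594654723 / 3392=175310.94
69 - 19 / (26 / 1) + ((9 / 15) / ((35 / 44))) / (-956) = 74238517 / 1087450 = 68.27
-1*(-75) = 75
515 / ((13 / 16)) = 633.85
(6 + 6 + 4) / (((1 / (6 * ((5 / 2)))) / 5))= 1200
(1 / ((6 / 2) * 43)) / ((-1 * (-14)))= 1 / 1806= 0.00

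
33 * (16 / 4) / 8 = 33 / 2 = 16.50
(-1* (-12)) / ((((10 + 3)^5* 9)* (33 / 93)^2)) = 3844 / 134779359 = 0.00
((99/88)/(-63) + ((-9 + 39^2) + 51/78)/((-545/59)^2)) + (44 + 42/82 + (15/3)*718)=32379147076527/8865602200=3652.22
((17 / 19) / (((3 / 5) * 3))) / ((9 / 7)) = 595 / 1539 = 0.39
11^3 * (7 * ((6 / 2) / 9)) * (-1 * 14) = -130438 / 3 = -43479.33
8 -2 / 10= 39 / 5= 7.80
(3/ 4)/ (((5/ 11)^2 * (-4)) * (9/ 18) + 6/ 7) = 2541/ 1504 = 1.69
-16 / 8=-2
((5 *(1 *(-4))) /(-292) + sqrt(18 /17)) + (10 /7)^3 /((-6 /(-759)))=3 *sqrt(34) /17 + 9236215 /25039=369.90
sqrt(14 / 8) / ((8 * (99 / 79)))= 79 * sqrt(7) / 1584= 0.13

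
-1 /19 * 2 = -2 /19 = -0.11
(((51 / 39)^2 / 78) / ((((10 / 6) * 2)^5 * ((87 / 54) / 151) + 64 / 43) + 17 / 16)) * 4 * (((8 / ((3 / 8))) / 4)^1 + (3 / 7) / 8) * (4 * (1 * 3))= 0.82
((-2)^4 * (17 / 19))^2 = 73984 / 361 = 204.94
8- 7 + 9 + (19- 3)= 26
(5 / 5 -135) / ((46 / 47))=-3149 / 23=-136.91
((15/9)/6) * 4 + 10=100/9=11.11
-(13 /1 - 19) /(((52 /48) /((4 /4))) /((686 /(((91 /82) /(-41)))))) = -23722272 /169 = -140368.47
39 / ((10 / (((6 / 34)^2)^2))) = 0.00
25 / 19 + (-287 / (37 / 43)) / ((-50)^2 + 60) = 2133521 / 1799680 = 1.19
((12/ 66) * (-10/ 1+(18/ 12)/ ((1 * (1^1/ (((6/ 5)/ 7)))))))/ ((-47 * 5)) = 0.01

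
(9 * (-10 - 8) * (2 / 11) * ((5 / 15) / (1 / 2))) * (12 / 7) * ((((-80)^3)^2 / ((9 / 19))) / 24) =-59768832000000 / 77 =-776218597402.60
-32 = -32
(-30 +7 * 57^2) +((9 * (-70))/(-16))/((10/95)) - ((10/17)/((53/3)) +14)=332620789/14416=23073.03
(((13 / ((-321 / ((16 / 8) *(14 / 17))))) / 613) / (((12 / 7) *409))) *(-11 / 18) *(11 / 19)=77077 / 1403734898394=0.00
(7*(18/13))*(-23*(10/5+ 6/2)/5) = -2898/13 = -222.92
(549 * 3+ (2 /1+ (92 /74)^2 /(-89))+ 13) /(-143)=-202497626 /17423263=-11.62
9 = 9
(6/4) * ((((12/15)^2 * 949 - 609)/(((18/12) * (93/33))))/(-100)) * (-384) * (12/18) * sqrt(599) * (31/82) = -352 * sqrt(599)/625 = -13.78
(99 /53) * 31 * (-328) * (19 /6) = -3187668 /53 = -60144.68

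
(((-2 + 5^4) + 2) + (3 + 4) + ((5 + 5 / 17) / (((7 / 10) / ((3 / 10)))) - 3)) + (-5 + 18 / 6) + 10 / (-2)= 624.27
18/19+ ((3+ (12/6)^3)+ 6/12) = 473/38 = 12.45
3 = 3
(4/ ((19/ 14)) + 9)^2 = 51529/ 361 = 142.74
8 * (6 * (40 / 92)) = 480 / 23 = 20.87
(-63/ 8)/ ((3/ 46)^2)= -3703/ 2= -1851.50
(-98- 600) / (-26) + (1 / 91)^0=362 / 13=27.85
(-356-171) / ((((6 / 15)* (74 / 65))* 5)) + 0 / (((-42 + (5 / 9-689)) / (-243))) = -34255 / 148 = -231.45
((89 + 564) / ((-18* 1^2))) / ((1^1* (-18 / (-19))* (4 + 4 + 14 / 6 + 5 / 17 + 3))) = -210919 / 75060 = -2.81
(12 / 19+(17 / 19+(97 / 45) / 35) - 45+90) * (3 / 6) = 1394143 / 59850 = 23.29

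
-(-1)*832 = 832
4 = 4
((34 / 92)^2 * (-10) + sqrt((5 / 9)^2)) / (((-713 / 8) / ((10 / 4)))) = 0.02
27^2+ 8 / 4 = 731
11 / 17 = 0.65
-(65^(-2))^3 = -1 / 75418890625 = -0.00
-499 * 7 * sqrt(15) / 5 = -3493 * sqrt(15) / 5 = -2705.67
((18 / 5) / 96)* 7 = 21 / 80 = 0.26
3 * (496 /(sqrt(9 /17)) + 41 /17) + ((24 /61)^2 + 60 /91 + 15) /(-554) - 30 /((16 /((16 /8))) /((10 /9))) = 14542407710 /4783557597 + 496 * sqrt(17) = 2048.10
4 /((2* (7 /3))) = 6 /7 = 0.86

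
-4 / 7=-0.57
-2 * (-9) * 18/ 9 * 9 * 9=2916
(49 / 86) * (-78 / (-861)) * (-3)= -273 / 1763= -0.15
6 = 6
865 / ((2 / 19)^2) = 312265 / 4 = 78066.25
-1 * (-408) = 408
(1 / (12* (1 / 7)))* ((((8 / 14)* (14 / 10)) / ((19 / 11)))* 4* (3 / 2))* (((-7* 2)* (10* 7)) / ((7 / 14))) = -60368 / 19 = -3177.26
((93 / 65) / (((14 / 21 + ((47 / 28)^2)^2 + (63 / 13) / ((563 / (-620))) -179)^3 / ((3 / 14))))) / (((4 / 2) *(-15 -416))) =1884161829587139124702916640768 / 28748131756061458266938614237618342869185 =0.00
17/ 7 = 2.43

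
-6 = -6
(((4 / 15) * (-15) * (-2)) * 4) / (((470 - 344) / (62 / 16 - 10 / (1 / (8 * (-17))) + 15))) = 7354 / 21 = 350.19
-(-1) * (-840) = -840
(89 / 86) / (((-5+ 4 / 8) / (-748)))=66572 / 387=172.02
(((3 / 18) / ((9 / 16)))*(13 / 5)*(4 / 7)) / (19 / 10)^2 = 8320 / 68229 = 0.12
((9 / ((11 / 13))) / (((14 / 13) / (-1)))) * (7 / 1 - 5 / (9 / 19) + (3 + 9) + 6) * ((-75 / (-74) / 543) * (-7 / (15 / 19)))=1043575 / 442002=2.36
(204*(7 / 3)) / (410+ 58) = 119 / 117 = 1.02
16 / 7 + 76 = 548 / 7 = 78.29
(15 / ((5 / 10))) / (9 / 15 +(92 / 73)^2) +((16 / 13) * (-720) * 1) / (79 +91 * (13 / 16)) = 14680976610 / 1854803977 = 7.92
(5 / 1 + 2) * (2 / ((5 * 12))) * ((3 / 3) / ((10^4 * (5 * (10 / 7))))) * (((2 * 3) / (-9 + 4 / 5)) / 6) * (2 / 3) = -49 / 184500000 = -0.00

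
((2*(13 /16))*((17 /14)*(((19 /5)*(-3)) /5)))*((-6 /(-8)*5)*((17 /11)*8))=-642447 /3080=-208.59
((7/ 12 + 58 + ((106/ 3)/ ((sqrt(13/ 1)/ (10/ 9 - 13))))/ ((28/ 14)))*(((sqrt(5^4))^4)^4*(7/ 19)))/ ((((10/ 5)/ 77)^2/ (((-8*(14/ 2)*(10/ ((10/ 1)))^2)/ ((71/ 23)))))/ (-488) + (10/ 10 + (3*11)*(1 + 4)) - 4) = 1404549519624561071395874023437500/ 452786441397 - 861102737923339009284973144531250000*sqrt(13)/ 1006544259225531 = 17449314264516243752.07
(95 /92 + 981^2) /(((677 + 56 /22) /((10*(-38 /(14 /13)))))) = -18504297163 /37030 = -499710.97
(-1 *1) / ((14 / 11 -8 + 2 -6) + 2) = 11 / 96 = 0.11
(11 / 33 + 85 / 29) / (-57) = -284 / 4959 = -0.06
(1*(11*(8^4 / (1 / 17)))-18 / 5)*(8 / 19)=30637936 / 95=322504.59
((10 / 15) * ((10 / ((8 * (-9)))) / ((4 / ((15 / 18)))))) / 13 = -25 / 16848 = -0.00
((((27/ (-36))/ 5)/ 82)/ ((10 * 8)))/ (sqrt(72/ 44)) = -sqrt(22)/ 262400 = -0.00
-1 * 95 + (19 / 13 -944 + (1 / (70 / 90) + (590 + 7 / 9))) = -364844 / 819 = -445.47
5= 5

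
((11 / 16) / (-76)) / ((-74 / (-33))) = -363 / 89984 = -0.00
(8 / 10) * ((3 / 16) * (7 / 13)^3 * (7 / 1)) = 7203 / 43940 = 0.16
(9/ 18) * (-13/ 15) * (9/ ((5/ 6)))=-4.68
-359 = -359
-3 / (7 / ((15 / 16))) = -45 / 112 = -0.40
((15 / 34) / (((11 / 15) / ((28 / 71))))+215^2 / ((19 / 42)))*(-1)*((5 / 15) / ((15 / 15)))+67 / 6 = -51536481379 / 1513578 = -34049.44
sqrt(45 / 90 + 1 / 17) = sqrt(646) / 34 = 0.75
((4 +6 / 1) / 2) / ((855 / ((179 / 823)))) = 179 / 140733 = 0.00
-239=-239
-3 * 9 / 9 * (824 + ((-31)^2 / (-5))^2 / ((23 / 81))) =-225837003 / 575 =-392760.01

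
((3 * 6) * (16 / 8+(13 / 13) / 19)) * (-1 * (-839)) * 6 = 3533868 / 19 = 185993.05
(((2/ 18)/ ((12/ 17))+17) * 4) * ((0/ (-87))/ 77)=0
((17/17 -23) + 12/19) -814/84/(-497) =-21.35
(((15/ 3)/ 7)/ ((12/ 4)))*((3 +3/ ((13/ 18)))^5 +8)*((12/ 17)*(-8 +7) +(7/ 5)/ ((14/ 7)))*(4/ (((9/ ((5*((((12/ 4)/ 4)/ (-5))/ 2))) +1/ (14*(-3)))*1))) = 27839416148/ 6368788829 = 4.37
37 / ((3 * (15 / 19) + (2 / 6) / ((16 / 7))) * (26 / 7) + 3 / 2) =118104 / 34597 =3.41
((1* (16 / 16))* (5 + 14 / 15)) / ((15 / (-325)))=-1157 / 9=-128.56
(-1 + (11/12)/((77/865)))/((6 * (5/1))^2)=781/75600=0.01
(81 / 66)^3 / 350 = 19683 / 3726800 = 0.01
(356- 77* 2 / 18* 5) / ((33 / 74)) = 208606 / 297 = 702.38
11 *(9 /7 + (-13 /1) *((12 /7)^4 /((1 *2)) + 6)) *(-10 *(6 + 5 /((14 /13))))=2614000125 /16807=155530.44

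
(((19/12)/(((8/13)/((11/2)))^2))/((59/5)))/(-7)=-1942655/1268736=-1.53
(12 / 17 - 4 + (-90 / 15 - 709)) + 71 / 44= -536077 / 748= -716.68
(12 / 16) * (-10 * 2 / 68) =-15 / 68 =-0.22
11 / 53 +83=4410 / 53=83.21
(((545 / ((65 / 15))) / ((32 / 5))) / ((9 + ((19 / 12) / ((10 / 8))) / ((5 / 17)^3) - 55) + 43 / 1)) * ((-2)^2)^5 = 245250000 / 570193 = 430.12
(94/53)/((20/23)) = 1081/530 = 2.04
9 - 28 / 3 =-1 / 3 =-0.33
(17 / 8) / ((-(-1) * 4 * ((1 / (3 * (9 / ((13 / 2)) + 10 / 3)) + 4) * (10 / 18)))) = 3519 / 14980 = 0.23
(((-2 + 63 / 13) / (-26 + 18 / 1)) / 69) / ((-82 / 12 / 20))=185 / 12259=0.02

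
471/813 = 157/271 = 0.58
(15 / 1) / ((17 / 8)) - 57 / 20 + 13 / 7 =14437 / 2380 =6.07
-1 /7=-0.14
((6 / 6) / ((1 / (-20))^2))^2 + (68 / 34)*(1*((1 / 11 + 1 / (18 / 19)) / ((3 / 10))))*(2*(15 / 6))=47531350 / 297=160038.22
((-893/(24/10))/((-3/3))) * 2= 4465/6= 744.17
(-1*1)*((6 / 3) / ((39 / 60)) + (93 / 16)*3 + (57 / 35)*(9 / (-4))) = -16.85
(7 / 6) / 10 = 0.12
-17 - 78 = -95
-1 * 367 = -367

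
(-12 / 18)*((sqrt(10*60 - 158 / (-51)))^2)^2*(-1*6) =3784218256 / 2601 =1454908.98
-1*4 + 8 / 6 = -8 / 3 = -2.67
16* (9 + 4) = 208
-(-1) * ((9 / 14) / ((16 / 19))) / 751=171 / 168224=0.00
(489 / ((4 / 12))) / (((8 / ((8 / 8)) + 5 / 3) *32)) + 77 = 75857 / 928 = 81.74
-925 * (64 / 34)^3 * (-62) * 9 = 16913203200 / 4913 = 3442540.85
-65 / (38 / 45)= -2925 / 38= -76.97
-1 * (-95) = 95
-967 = -967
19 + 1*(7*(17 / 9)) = 290 / 9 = 32.22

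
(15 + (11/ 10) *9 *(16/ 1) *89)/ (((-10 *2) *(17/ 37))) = -1535.78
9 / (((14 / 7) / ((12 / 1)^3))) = 7776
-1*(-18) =18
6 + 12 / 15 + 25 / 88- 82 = -32963 / 440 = -74.92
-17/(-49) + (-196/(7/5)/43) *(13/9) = -82601/18963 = -4.36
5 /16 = 0.31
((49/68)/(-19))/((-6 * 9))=49/69768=0.00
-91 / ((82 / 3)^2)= -819 / 6724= -0.12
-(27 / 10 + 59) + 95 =33.30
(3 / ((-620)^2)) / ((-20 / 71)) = -213 / 7688000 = -0.00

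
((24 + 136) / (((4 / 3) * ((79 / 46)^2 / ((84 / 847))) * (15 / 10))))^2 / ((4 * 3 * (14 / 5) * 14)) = 429835776000 / 27943138660129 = 0.02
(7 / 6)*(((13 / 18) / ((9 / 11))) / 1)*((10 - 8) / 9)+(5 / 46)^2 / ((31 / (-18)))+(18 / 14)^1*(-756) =-34852442174 / 35864613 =-971.78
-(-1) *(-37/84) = -37/84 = -0.44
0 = 0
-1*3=-3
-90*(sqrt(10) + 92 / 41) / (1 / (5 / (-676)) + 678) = -225*sqrt(10) / 1357 - 900 / 2419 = -0.90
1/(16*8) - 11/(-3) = 1411/384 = 3.67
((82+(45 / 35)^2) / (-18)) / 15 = -4099 / 13230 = -0.31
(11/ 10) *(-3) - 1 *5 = -83/ 10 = -8.30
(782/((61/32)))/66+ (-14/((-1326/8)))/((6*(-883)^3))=5711134325362684/918838986332553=6.22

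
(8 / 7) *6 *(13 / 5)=624 / 35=17.83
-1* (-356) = 356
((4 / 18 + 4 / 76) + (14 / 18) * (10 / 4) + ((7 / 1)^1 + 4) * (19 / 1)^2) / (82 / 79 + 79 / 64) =1748.51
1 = 1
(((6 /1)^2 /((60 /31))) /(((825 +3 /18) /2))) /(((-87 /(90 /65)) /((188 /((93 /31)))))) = -419616 /9332635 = -0.04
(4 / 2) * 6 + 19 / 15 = 199 / 15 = 13.27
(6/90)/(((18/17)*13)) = 17/3510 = 0.00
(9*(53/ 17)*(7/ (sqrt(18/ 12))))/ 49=159*sqrt(6)/ 119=3.27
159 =159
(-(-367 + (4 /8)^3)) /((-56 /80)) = -524.11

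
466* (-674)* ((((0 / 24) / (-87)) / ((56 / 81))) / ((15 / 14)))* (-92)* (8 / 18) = 0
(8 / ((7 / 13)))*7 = 104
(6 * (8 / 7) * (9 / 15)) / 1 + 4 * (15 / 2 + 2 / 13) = 15802 / 455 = 34.73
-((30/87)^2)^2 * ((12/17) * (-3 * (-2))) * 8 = -5760000/12023777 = -0.48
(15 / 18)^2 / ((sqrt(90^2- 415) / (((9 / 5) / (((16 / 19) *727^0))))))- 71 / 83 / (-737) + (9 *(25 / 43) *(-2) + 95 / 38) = -41896029 / 5260706 + 19 *sqrt(7685) / 98368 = -7.95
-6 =-6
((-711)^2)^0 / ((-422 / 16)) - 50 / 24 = -5371 / 2532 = -2.12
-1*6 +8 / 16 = -5.50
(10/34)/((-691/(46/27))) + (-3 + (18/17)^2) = -10134661/5391873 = -1.88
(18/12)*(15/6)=15/4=3.75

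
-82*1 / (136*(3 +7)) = -41 / 680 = -0.06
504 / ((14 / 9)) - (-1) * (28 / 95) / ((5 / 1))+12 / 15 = 154308 / 475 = 324.86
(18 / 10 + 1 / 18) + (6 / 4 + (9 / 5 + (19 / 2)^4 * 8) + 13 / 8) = 23460221 / 360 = 65167.28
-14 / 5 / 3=-14 / 15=-0.93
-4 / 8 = -0.50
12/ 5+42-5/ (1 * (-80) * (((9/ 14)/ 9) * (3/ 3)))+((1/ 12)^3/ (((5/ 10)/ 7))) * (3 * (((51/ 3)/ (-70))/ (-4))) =104317/ 2304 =45.28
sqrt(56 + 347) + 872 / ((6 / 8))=sqrt(403) + 3488 / 3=1182.74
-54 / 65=-0.83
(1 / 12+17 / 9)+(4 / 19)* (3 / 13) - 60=-515551 / 8892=-57.98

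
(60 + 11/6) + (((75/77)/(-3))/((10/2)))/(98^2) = 137178719/2218524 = 61.83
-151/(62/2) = -151/31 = -4.87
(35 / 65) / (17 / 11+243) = 77 / 34970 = 0.00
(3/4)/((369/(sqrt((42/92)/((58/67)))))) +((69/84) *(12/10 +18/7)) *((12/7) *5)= sqrt(938469)/656328 +9108/343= 26.56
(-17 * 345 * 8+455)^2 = 2158996225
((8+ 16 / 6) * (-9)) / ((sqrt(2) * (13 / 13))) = -48 * sqrt(2) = -67.88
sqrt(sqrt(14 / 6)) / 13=3^(3 / 4) * 7^(1 / 4) / 39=0.10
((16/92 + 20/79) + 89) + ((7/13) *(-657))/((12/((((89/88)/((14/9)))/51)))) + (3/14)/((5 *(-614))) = 270499179463479/3037569895360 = 89.05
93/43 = 2.16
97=97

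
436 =436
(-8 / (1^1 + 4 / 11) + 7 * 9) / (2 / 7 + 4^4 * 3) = 5999 / 80670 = 0.07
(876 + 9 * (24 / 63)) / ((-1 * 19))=-324 / 7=-46.29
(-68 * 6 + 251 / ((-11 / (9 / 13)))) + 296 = -18275 / 143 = -127.80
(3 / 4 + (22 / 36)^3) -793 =-4619071 / 5832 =-792.02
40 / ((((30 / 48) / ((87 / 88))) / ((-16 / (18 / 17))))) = -31552 / 33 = -956.12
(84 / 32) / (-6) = -7 / 16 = -0.44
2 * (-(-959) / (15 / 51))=32606 / 5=6521.20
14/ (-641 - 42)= -14/ 683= -0.02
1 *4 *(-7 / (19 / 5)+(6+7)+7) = 1380 / 19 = 72.63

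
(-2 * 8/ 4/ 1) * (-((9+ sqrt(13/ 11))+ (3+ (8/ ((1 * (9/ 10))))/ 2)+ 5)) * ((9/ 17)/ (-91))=-772/ 1547 - 36 * sqrt(143)/ 17017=-0.52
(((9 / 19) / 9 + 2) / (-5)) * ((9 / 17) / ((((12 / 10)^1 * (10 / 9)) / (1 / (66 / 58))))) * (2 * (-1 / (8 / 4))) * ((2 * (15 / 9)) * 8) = 3.82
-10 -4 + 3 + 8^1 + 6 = 3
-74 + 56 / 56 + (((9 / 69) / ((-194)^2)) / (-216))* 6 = -758290129 / 10387536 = -73.00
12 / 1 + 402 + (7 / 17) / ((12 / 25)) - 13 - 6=80755 / 204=395.86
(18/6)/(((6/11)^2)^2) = 14641/432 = 33.89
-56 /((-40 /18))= 126 /5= 25.20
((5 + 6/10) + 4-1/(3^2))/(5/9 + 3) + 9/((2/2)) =1867/160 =11.67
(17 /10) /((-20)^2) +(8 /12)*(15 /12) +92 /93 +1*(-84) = -10189473 /124000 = -82.17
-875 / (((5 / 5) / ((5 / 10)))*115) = -175 / 46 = -3.80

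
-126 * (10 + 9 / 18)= -1323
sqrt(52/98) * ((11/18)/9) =11 * sqrt(26)/1134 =0.05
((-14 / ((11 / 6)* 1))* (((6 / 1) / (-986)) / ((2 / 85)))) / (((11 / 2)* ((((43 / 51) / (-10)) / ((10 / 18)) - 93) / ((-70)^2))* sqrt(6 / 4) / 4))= -2332400000* sqrt(6) / 92613037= -61.69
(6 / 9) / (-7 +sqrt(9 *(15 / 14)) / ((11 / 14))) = -242 / 1731 -22 *sqrt(210) / 4039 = -0.22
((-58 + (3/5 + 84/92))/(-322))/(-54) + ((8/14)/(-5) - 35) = -17555431/499905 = -35.12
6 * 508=3048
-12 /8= -3 /2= -1.50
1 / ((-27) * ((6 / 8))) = -4 / 81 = -0.05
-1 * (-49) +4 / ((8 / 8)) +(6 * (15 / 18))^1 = 58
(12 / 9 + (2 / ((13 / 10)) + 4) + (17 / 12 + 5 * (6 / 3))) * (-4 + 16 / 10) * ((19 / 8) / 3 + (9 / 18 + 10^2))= -177837 / 40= -4445.92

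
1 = 1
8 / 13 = 0.62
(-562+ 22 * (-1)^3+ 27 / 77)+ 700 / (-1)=-98841 / 77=-1283.65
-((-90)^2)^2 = -65610000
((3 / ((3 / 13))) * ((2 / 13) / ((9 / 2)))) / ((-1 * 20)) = -1 / 45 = -0.02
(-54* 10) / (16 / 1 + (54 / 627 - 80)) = 8.45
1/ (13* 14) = 1/ 182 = 0.01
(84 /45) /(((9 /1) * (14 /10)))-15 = -401 /27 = -14.85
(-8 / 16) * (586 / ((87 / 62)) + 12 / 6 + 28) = -19471 / 87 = -223.80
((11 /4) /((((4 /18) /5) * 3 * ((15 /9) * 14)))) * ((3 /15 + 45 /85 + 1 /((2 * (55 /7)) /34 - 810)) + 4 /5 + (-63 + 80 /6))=-3902390151 /91710920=-42.55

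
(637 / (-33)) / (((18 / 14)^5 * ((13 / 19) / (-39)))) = 203415121 / 649539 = 313.17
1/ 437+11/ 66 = 443/ 2622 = 0.17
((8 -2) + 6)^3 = 1728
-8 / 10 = -4 / 5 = -0.80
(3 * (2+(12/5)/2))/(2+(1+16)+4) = 48/115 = 0.42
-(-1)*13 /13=1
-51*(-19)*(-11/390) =-3553/130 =-27.33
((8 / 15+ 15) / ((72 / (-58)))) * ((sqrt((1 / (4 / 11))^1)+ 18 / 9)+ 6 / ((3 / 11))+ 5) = -195953 / 540 - 6757 * sqrt(11) / 1080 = -383.63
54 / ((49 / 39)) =2106 / 49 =42.98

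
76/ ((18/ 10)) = 380/ 9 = 42.22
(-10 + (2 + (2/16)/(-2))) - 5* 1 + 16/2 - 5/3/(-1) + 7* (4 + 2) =1853/48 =38.60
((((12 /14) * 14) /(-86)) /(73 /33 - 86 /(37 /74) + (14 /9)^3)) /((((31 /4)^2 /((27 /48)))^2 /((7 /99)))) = 275562 /52869577827035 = 0.00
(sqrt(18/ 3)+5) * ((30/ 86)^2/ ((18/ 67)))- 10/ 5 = 979/ 3698+1675 * sqrt(6)/ 3698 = 1.37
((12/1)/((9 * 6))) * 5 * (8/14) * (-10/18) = -200/567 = -0.35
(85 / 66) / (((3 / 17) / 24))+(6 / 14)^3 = 175.23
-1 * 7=-7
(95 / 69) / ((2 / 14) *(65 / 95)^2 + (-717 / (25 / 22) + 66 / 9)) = -6001625 / 2718143887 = -0.00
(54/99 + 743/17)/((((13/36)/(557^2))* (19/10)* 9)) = 102692419000/46189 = 2223308.99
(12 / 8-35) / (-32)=67 / 64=1.05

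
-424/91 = -4.66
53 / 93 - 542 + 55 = -45238 / 93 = -486.43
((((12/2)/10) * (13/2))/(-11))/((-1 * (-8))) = -39/880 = -0.04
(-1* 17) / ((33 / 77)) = -119 / 3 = -39.67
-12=-12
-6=-6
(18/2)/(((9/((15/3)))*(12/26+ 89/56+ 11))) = 3640/9501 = 0.38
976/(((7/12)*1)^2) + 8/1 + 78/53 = 7473430/2597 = 2877.72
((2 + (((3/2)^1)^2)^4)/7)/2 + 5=24993/3584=6.97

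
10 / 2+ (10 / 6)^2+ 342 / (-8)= -1259 / 36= -34.97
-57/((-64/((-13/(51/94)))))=-21.34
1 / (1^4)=1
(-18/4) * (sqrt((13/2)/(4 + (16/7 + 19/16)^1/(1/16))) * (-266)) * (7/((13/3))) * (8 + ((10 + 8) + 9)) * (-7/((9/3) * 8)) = -684285 * sqrt(75894)/28912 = -6520.23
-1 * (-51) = 51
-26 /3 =-8.67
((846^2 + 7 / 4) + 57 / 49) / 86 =140280907 / 16856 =8322.31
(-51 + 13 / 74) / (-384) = 3761 / 28416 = 0.13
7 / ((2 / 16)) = 56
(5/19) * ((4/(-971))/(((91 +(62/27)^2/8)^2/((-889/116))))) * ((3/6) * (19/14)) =337465035/502902346777039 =0.00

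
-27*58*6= -9396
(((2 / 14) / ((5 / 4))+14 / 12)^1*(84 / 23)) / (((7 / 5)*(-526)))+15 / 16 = 630841 / 677488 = 0.93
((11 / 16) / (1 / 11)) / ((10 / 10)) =121 / 16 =7.56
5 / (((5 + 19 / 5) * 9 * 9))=25 / 3564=0.01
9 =9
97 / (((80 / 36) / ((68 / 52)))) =57.08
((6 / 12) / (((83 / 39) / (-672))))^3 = -3935295.75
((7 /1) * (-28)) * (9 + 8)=-3332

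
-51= -51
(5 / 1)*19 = 95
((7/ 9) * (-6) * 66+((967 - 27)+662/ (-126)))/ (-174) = -39485/ 10962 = -3.60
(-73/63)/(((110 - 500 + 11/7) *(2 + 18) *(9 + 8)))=73/8320140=0.00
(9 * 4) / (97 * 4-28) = 1 / 10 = 0.10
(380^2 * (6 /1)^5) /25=44914176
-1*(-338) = 338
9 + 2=11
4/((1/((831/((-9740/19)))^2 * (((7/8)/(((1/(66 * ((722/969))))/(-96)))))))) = -4376579498676/100796825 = -43419.82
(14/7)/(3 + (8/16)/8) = 32/49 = 0.65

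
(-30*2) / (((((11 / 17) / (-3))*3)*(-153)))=-20 / 33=-0.61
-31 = -31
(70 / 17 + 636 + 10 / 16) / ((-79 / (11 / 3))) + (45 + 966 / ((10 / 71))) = 369263807 / 53720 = 6873.86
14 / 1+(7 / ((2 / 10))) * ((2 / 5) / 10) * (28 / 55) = 4046 / 275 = 14.71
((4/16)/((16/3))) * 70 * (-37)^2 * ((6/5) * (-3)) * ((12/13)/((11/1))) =-776223/572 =-1357.03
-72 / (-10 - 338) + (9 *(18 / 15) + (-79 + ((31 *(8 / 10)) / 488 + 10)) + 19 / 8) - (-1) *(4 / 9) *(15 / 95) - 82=-137.50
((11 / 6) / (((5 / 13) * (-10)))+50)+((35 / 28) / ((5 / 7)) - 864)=-121909 / 150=-812.73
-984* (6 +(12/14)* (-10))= 17712/7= 2530.29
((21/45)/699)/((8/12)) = 7/6990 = 0.00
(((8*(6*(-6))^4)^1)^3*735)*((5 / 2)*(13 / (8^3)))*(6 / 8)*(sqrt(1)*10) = 848910631643682177024000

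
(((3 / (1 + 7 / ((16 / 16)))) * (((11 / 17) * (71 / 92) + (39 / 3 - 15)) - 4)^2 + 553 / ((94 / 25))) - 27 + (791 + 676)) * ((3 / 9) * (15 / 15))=1470118963909 / 2759196288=532.81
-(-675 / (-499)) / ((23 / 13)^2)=-114075 / 263971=-0.43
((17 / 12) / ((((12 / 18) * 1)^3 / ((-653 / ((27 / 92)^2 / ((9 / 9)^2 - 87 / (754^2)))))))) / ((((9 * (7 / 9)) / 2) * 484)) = -115105480829 / 5379886512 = -21.40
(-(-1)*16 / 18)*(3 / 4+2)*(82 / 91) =1804 / 819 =2.20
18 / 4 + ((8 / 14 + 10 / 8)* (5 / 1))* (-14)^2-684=2211 / 2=1105.50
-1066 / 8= -533 / 4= -133.25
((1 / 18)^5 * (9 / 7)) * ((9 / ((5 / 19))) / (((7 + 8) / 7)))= 19 / 1749600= 0.00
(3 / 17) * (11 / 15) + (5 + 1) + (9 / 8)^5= 22091293 / 2785280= 7.93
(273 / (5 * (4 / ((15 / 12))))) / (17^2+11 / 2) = 273 / 4712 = 0.06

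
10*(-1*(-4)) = 40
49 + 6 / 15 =247 / 5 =49.40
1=1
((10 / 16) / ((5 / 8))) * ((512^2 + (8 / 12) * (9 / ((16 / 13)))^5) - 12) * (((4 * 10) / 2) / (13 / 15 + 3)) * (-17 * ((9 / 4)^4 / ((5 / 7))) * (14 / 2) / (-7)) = 1695115493239506975 / 1946157056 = 871006524.38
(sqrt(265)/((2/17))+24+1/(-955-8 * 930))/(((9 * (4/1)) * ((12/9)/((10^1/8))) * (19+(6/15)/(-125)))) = 125924375/3827475264+53125 * sqrt(265)/4559232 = 0.22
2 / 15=0.13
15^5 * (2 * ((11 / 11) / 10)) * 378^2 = 21700507500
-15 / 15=-1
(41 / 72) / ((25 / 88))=451 / 225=2.00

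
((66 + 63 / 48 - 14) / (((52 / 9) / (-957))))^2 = 53976777978321 / 692224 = 77975883.50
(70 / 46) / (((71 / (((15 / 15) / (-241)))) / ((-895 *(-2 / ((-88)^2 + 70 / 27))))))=-845775 / 41157379187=-0.00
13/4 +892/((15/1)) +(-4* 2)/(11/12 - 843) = 1521235/24252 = 62.73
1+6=7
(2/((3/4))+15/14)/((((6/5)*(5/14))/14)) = 122.11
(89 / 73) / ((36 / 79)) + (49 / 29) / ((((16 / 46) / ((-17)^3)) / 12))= -21826456943 / 76212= -286391.34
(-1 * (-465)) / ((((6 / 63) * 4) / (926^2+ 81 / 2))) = 16747297245 / 16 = 1046706077.81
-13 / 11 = -1.18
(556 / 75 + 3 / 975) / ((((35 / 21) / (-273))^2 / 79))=15719858.48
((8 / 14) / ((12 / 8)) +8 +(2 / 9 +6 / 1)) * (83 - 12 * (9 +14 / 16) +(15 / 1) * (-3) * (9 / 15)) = -57500 / 63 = -912.70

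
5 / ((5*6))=1 / 6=0.17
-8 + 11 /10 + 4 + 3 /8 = -101 /40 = -2.52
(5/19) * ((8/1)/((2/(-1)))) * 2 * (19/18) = -20/9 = -2.22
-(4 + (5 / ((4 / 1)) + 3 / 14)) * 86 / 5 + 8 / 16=-3272 / 35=-93.49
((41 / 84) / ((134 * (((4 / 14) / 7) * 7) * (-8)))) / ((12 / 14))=-287 / 154368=-0.00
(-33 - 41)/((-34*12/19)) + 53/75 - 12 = -40021/5100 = -7.85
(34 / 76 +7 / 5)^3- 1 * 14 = -52782449 / 6859000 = -7.70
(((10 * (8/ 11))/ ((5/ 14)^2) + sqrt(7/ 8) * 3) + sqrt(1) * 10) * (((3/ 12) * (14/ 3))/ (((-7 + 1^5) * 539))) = -1843/ 76230 - sqrt(14)/ 3696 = -0.03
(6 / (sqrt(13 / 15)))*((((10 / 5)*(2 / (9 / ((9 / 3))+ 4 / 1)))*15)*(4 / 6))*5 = 1200*sqrt(195) / 91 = 184.14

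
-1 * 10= -10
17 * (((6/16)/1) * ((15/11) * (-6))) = -2295/44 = -52.16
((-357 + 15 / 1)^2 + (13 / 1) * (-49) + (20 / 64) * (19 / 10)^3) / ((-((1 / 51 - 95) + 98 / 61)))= 165439984107 / 132793600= 1245.84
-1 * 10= -10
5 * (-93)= -465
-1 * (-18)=18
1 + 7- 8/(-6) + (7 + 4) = 61/3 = 20.33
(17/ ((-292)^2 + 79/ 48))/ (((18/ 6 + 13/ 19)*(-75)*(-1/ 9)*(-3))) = -7752/ 3581157125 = -0.00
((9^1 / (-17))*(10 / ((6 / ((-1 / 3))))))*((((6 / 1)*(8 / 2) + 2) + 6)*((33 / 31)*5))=26400 / 527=50.09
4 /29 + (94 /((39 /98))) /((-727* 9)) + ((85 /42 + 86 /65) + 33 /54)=1051514392 /259004655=4.06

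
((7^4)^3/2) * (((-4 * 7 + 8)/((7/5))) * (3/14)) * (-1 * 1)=21185643675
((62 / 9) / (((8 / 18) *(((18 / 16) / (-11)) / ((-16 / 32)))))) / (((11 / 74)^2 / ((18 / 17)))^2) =66930037632 / 384659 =173998.37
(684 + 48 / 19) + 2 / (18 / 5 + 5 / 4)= 1266028 / 1843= 686.94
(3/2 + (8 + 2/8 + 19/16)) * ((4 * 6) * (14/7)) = 525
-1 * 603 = -603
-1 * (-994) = 994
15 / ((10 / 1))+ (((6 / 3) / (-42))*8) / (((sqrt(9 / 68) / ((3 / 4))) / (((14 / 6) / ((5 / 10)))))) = 3 / 2 - 8*sqrt(17) / 9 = -2.16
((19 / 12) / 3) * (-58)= -551 / 18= -30.61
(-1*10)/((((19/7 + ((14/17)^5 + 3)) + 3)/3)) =-59633994/18075209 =-3.30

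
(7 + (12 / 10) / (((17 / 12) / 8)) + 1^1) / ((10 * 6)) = 314 / 1275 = 0.25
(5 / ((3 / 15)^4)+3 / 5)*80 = 250048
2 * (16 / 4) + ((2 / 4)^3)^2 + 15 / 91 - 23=-14.82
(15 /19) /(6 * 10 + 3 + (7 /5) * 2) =75 /6251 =0.01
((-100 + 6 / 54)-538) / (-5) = 5741 / 45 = 127.58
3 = 3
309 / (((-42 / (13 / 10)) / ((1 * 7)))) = -1339 / 20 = -66.95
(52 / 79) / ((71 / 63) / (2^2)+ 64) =13104 / 1279721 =0.01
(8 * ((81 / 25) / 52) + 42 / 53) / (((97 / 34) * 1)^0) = 22236 / 17225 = 1.29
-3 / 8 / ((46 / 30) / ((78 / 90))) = -39 / 184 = -0.21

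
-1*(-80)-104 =-24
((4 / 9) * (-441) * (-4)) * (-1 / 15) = -784 / 15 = -52.27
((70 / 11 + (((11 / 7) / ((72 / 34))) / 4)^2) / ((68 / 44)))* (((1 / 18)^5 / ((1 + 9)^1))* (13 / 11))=929618807 / 3590254178058240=0.00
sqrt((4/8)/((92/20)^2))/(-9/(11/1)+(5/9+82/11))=495 * sqrt(2)/32752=0.02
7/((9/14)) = 98/9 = 10.89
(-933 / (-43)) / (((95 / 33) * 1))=30789 / 4085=7.54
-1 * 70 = -70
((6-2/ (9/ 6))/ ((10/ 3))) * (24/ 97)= 168/ 485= 0.35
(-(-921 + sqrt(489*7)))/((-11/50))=-46050/11 + 50*sqrt(3423)/11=-3920.43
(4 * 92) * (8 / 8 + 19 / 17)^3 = 17169408 / 4913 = 3494.69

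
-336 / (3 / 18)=-2016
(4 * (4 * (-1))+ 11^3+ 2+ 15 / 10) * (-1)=-2637 / 2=-1318.50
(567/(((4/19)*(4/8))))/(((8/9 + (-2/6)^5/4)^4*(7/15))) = 10303029490826880/554680863361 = 18574.70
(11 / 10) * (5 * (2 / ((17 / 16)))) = 176 / 17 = 10.35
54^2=2916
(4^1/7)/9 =4/63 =0.06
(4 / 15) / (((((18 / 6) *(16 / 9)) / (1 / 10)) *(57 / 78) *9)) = 13 / 17100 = 0.00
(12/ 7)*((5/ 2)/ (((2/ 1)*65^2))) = 3/ 5915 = 0.00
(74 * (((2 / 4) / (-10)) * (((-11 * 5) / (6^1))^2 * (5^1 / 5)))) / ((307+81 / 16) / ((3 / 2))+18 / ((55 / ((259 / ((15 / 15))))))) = -1231175 / 1159509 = -1.06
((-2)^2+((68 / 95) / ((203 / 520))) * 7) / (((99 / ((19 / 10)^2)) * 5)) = 14687 / 119625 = 0.12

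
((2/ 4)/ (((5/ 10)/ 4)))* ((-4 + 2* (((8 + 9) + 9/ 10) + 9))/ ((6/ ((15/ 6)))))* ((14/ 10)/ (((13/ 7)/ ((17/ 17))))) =4067/ 65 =62.57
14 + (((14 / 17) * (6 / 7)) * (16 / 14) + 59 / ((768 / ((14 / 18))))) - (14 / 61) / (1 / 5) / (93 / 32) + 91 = 164050606609 / 1555400448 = 105.47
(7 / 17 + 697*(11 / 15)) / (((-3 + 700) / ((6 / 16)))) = 0.28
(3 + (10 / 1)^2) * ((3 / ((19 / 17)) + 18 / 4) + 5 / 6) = 47071 / 57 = 825.81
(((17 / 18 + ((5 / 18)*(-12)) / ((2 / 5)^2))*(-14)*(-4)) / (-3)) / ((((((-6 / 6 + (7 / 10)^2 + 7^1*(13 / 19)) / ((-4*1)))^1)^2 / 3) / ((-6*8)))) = -9263779840000 / 198339483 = -46706.69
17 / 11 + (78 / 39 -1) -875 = -9597 / 11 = -872.45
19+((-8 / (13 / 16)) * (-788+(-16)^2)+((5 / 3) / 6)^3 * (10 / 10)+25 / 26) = 398650901 / 75816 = 5258.14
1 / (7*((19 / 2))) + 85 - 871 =-785.98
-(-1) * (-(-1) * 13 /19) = 13 /19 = 0.68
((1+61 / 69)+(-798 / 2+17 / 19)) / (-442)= 259723 / 289731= 0.90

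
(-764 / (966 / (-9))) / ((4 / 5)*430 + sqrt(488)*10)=24639 / 699706 -2865*sqrt(122) / 1399412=0.01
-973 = -973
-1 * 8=-8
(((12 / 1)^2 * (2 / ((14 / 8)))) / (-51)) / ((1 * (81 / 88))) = -11264 / 3213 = -3.51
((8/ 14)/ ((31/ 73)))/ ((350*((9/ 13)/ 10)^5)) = 216835112000/ 89695431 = 2417.46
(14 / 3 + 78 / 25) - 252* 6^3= -4081816 / 75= -54424.21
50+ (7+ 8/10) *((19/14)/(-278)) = 972259/19460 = 49.96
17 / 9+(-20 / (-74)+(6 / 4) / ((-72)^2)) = 276133 / 127872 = 2.16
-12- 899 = -911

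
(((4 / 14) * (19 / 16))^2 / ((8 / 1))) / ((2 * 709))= 361 / 35574784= 0.00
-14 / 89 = -0.16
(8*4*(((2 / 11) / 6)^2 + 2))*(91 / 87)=6345248 / 94743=66.97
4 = 4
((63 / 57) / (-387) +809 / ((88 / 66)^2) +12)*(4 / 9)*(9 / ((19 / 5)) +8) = 2152.30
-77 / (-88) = 7 / 8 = 0.88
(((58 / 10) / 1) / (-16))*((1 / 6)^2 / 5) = -29 / 14400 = -0.00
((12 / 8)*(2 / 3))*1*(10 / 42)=5 / 21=0.24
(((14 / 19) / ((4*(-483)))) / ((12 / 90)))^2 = 25 / 3055504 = 0.00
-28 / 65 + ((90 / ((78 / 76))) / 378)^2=-1264216 / 3353805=-0.38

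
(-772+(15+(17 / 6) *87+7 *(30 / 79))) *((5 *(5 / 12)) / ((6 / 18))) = -2005975 / 632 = -3174.01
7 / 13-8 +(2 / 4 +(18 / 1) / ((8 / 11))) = 925 / 52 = 17.79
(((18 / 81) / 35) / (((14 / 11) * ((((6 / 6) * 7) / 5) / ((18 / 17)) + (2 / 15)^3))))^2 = 2722500 / 191939495881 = 0.00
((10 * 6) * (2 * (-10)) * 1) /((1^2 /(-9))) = 10800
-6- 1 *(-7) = 1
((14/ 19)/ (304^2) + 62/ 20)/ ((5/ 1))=13608291/ 21948800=0.62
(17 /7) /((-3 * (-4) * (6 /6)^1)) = 17 /84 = 0.20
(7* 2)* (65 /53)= 910 /53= 17.17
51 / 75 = 17 / 25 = 0.68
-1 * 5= -5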